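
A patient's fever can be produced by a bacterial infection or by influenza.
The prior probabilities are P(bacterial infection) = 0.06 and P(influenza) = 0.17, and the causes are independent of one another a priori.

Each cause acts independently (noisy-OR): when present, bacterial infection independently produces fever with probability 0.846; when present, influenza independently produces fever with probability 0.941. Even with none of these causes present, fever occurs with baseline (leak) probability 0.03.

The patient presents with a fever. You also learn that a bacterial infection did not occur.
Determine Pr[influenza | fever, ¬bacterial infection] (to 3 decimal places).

Pr[influenza | fever, ¬bacterial infection] ≈ 0.866

Under noisy-OR, P(fever | causes) = 1 − (1−0.03)·∏(1−qᵢ) over the active causes.
P(fever | ¬bacterial infection) = 0.03*0.83 + 0.94277*0.17 = 0.024900 + 0.160271 = 0.185171
Restricting to configurations with influenza present: 0.94277*0.17 = 0.160271.
P(influenza | fever, ¬bacterial infection) = 0.160271 / 0.185171 ≈ 0.866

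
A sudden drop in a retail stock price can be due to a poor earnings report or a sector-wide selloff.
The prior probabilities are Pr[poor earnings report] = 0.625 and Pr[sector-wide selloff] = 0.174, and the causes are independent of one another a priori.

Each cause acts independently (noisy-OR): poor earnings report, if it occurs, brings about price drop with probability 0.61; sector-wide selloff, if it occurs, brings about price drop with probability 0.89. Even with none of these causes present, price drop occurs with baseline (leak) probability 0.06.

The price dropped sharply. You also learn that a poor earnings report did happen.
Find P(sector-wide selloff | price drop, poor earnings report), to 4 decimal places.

P(sector-wide selloff | price drop, poor earnings report) ≈ 0.2419

Under noisy-OR, P(price drop | causes) = 1 − (1−0.06)·∏(1−qᵢ) over the active causes.
Enumerate both values of sector-wide selloff and weight by the priors:
  P(price drop | poor earnings report) = 0.6334·0.826 + 0.959674·0.174
        = 0.523188 + 0.166983 = 0.690171
The terms with sector-wide selloff present sum to 0.166983, so
  P(sector-wide selloff | price drop, poor earnings report) = 0.166983 / 0.690171 ≈ 0.2419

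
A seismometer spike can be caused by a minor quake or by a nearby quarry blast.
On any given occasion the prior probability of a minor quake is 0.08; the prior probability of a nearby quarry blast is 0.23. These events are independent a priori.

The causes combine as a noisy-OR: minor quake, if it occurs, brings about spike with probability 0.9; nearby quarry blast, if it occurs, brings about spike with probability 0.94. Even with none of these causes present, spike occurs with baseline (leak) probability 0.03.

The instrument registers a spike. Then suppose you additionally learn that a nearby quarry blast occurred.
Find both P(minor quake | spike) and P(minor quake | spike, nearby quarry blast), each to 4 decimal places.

P(minor quake | spike) ≈ 0.2510; P(minor quake | spike, nearby quarry blast) ≈ 0.0841

Under noisy-OR, P(spike | causes) = 1 − (1−0.03)·∏(1−qᵢ) over the active causes.
Numerator (weight on configurations with minor quake): 0.055625 + 0.018293 = 0.073918
The normalizing constant is 0.03·0.92·0.77 + 0.9418·0.92·0.23 + 0.903·0.08·0.77 + 0.99418·0.08·0.23 = 0.294455
P(minor quake | spike) = 0.073918/0.294455 ≈ 0.2510

Now condition on the additional information:
Weight on minor quake=true, given the evidence: 0.99418×0.08 = 0.079534
Normalizer over all consistent configurations: 0.9418×0.92 + 0.99418×0.08 = 0.945990
Posterior = 0.079534 / 0.945990 ≈ 0.0841
— nearby quarry blast explains away the evidence for minor quake.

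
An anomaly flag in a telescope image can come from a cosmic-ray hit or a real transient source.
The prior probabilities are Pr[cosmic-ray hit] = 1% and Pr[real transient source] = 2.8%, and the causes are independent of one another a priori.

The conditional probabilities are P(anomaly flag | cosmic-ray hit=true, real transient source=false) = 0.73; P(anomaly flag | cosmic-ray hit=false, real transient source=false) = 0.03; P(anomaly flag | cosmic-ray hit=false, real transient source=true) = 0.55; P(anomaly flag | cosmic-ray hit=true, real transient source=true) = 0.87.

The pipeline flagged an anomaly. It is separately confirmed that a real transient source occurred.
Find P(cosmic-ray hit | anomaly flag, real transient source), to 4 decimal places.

Weight on cosmic-ray hit=true, given the evidence: 0.87×0.01 = 0.008700
Normalizer over all consistent configurations: 0.55×0.99 + 0.87×0.01 = 0.553200
Posterior = 0.008700 / 0.553200 ≈ 0.0157

P(cosmic-ray hit | anomaly flag, real transient source) ≈ 0.0157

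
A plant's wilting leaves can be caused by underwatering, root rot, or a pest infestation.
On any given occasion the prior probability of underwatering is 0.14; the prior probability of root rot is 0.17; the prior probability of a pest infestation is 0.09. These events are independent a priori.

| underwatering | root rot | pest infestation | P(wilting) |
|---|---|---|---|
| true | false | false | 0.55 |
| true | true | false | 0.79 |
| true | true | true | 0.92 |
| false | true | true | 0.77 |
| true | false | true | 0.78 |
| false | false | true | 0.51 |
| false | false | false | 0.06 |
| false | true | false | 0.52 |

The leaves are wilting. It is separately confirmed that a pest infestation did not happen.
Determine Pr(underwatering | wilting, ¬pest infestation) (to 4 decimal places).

Pr(underwatering | wilting, ¬pest infestation) ≈ 0.4104

For the numerator, keep only underwatering=true terms: 0.063910 + 0.018802 = 0.082712
The normalizing constant is 0.06·0.86·0.83 + 0.52·0.86·0.17 + 0.55·0.14·0.83 + 0.79·0.14·0.17 = 0.201564
Posterior = 0.082712 / 0.201564 ≈ 0.4104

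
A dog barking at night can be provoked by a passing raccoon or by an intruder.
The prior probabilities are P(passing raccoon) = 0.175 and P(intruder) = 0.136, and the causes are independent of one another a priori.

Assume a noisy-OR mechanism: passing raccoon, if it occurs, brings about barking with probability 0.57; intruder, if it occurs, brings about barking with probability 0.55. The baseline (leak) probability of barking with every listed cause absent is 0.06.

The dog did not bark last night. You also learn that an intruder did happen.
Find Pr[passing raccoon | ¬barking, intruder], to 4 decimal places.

Under noisy-OR, P(barking | causes) = 1 − (1−0.06)·∏(1−qᵢ) over the active causes.
P(¬barking | intruder) = 0.423*0.825 + 0.18189*0.175 = 0.348975 + 0.031831 = 0.380806
Of this, 0.031831 comes from 0.18189*0.175 (the passing raccoon=true cases).
P(passing raccoon | ¬barking, intruder) = 0.031831 / 0.380806 ≈ 0.0836

Pr[passing raccoon | ¬barking, intruder] ≈ 0.0836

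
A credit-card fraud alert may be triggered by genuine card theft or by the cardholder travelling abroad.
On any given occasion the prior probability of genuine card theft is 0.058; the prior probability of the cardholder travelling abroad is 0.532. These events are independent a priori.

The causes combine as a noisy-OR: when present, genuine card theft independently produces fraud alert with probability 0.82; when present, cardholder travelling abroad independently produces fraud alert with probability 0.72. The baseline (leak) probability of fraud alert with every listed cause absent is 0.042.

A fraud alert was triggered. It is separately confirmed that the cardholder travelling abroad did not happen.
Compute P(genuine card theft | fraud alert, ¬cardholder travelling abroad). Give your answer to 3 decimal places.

Under noisy-OR, P(fraud alert | causes) = 1 − (1−0.042)·∏(1−qᵢ) over the active causes.
Weight on genuine card theft=true, given the evidence: 0.82756*0.058 = 0.047998
The normalizing constant is 0.042*0.942 + 0.82756*0.058 = 0.087562
Posterior = 0.047998 / 0.087562 ≈ 0.548

P(genuine card theft | fraud alert, ¬cardholder travelling abroad) ≈ 0.548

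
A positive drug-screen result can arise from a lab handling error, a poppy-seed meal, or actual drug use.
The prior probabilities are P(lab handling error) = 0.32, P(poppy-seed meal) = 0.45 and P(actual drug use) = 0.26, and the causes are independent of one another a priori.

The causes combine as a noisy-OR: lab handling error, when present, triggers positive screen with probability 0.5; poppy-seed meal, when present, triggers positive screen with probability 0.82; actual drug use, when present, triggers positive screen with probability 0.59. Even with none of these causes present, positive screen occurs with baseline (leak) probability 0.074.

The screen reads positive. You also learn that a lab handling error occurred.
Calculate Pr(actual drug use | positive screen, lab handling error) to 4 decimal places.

Under noisy-OR, P(positive screen | causes) = 1 − (1−0.074)·∏(1−qᵢ) over the active causes.
By total probability over the 4 (poppy-seed meal, actual drug use) configurations:
  P(positive screen | lab handling error) = 0.537·0.55·0.74 + 0.81017·0.55·0.26 + 0.91666·0.45·0.74 + 0.965831·0.45·0.26
        = 0.218559 + 0.115854 + 0.305248 + 0.113002 = 0.752663
The terms with actual drug use present sum to 0.228856, so
  P(actual drug use | positive screen, lab handling error) = 0.228856 / 0.752663 ≈ 0.3041

Pr(actual drug use | positive screen, lab handling error) ≈ 0.3041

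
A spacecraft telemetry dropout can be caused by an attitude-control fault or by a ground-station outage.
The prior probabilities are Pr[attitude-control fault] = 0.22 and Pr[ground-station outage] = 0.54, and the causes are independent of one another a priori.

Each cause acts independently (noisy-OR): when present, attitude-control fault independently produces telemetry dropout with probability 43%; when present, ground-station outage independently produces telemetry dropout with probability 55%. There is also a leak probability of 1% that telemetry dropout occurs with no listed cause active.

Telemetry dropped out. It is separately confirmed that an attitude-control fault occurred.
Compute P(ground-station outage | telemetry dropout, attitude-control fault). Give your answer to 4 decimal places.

P(ground-station outage | telemetry dropout, attitude-control fault) ≈ 0.6678

Under noisy-OR, P(telemetry dropout | causes) = 1 − (1−0.01)·∏(1−qᵢ) over the active causes.
Weight on ground-station outage=true, given the evidence: 0.746065×0.54 = 0.402875
The normalizing constant is 0.4357×0.46 + 0.746065×0.54 = 0.603297
P(ground-station outage | telemetry dropout, attitude-control fault) = 0.402875/0.603297 ≈ 0.6678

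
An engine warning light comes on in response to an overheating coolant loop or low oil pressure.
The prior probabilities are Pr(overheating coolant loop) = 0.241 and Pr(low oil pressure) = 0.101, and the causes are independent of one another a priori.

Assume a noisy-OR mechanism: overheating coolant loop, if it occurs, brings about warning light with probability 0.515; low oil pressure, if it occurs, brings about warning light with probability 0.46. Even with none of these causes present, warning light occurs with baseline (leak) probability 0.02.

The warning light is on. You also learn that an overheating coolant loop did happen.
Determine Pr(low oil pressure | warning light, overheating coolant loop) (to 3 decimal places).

Under noisy-OR, P(warning light | causes) = 1 − (1−0.02)·∏(1−qᵢ) over the active causes.
By total probability over both values of low oil pressure:
  P(warning light | overheating coolant loop) = 0.5247*0.899 + 0.743338*0.101
        = 0.471705 + 0.075077 = 0.546782
Configurations with low oil pressure contribute 0.075077, so
  P(low oil pressure | warning light, overheating coolant loop) = 0.075077 / 0.546782 ≈ 0.137

Pr(low oil pressure | warning light, overheating coolant loop) ≈ 0.137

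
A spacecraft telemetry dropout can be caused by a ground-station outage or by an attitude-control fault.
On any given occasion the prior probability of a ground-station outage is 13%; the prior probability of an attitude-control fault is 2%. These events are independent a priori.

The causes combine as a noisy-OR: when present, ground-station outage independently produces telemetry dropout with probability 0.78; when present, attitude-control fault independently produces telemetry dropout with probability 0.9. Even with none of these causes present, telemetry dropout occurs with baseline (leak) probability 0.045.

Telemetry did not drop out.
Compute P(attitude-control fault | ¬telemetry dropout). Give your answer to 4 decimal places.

P(attitude-control fault | ¬telemetry dropout) ≈ 0.0020

Under noisy-OR, P(telemetry dropout | causes) = 1 − (1−0.045)·∏(1−qᵢ) over the active causes.
P(¬telemetry dropout) = 0.955·0.87·0.98 + 0.0955·0.87·0.02 + 0.2101·0.13·0.98 + 0.02101·0.13·0.02 = 0.814233 + 0.001662 + 0.026767 + 0.000055 = 0.842717
Restricting to configurations with attitude-control fault present: 0.001662 + 0.000055 = 0.001717.
P(attitude-control fault | ¬telemetry dropout) = 0.001717 / 0.842717 ≈ 0.0020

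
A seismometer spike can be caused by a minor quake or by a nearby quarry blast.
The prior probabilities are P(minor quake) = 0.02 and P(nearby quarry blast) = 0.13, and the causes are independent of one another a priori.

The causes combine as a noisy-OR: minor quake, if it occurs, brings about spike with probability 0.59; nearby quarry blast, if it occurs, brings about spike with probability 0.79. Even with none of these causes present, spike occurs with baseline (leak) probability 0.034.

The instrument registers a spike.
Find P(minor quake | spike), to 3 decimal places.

Under noisy-OR, P(spike | causes) = 1 − (1−0.034)·∏(1−qᵢ) over the active causes.
P(spike) = 0.034·0.98·0.87 + 0.79714·0.98·0.13 + 0.60394·0.02·0.87 + 0.916827·0.02·0.13 = 0.028988 + 0.101556 + 0.010509 + 0.002384 = 0.143437
Of this, 0.012893 comes from 0.010509 + 0.002384 (the minor quake=true cases).
Hence the posterior is 0.012893/0.143437 ≈ 0.090.

P(minor quake | spike) ≈ 0.090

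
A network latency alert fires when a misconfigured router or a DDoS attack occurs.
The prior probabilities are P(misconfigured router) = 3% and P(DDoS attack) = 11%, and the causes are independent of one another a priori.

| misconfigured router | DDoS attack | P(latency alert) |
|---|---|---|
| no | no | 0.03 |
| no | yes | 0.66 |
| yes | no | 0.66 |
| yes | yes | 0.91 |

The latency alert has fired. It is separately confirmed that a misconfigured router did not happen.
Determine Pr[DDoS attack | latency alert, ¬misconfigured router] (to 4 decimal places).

Pr[DDoS attack | latency alert, ¬misconfigured router] ≈ 0.7311

Weight on DDoS attack=true, given the evidence: 0.66·0.11 = 0.072600
Denominator P(latency alert | ¬misconfigured router): 0.03·0.89 + 0.66·0.11 = 0.099300
Posterior = 0.072600 / 0.099300 ≈ 0.7311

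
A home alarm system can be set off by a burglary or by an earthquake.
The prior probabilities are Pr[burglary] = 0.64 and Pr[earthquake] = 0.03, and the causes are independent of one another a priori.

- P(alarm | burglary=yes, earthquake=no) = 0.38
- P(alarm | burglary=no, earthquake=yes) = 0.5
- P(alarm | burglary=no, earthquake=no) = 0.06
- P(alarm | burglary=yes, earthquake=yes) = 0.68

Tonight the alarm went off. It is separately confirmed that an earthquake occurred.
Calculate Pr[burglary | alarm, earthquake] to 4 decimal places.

Pr[burglary | alarm, earthquake] ≈ 0.7074

P(alarm | earthquake) = 0.5*0.36 + 0.68*0.64 = 0.180000 + 0.435200 = 0.615200
Restricting to configurations with burglary present: 0.68*0.64 = 0.435200.
Hence the posterior is 0.435200/0.615200 ≈ 0.7074.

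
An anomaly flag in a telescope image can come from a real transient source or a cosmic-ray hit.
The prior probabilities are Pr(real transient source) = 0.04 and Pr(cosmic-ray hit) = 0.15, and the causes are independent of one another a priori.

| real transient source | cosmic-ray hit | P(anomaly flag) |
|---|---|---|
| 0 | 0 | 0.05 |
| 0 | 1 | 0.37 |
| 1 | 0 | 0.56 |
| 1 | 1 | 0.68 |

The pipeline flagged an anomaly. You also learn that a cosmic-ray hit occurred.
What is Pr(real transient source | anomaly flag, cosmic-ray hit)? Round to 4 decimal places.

Sum P(anomaly flag|·) weighted by the priors over both values of real transient source:
  P(anomaly flag | cosmic-ray hit) = 0.37×0.96 + 0.68×0.04
        = 0.355200 + 0.027200 = 0.382400
Configurations with real transient source contribute 0.027200, so
  P(real transient source | anomaly flag, cosmic-ray hit) = 0.027200 / 0.382400 ≈ 0.0711

Pr(real transient source | anomaly flag, cosmic-ray hit) ≈ 0.0711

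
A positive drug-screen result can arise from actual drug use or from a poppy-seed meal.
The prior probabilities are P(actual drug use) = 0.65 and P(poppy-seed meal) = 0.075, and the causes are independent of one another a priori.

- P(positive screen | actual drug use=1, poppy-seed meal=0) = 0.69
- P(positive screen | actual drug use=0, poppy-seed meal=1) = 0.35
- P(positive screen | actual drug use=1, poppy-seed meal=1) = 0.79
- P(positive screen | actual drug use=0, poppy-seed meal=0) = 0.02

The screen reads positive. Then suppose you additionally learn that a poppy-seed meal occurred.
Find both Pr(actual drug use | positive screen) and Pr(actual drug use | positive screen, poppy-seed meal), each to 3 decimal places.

For the numerator, keep only actual drug use=true terms: 0.414862 + 0.038513 = 0.453375
The normalizing constant is 0.02×0.35×0.925 + 0.35×0.35×0.075 + 0.69×0.65×0.925 + 0.79×0.65×0.075 = 0.469037
Posterior = 0.453375 / 0.469037 ≈ 0.967

Now also conditioning on poppy-seed meal=true:
Sum P(positive screen|·) weighted by the priors over both values of actual drug use:
  P(positive screen | poppy-seed meal) = 0.35*0.35 + 0.79*0.65
        = 0.122500 + 0.513500 = 0.636000
The terms with actual drug use present sum to 0.513500, so
  P(actual drug use | positive screen, poppy-seed meal) = 0.513500 / 0.636000 ≈ 0.807

Pr(actual drug use | positive screen) ≈ 0.967; Pr(actual drug use | positive screen, poppy-seed meal) ≈ 0.807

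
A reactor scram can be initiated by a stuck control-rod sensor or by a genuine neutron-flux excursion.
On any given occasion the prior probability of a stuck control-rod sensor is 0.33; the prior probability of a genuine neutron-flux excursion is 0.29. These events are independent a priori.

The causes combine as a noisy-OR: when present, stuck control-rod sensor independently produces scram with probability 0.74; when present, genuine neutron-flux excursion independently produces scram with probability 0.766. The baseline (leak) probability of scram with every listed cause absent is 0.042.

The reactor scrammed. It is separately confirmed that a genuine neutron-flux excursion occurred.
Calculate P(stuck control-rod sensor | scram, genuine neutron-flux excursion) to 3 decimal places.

Under noisy-OR, P(scram | causes) = 1 − (1−0.042)·∏(1−qᵢ) over the active causes.
P(scram | genuine neutron-flux excursion) = 0.775828×0.67 + 0.941715×0.33 = 0.519805 + 0.310766 = 0.830571
Of this, 0.310766 comes from 0.941715×0.33 (the stuck control-rod sensor=true cases).
Hence the posterior is 0.310766/0.830571 ≈ 0.374.

P(stuck control-rod sensor | scram, genuine neutron-flux excursion) ≈ 0.374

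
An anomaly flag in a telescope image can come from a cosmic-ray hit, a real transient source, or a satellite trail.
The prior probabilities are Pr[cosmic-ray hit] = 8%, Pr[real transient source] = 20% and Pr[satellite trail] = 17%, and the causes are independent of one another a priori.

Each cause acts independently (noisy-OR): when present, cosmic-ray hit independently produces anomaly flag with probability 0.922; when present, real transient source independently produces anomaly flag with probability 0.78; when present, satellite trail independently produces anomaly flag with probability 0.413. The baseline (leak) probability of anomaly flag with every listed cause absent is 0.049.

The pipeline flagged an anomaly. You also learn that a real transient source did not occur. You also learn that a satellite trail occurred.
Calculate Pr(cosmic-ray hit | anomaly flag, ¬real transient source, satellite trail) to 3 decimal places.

Pr(cosmic-ray hit | anomaly flag, ¬real transient source, satellite trail) ≈ 0.158

Under noisy-OR, P(anomaly flag | causes) = 1 − (1−0.049)·∏(1−qᵢ) over the active causes.
P(anomaly flag | ¬real transient source, satellite trail) = 0.441763·0.92 + 0.956458·0.08 = 0.406422 + 0.076517 = 0.482939
Of this, 0.076517 comes from 0.956458·0.08 (the cosmic-ray hit=true cases).
P(cosmic-ray hit | anomaly flag, ¬real transient source, satellite trail) = 0.076517 / 0.482939 ≈ 0.158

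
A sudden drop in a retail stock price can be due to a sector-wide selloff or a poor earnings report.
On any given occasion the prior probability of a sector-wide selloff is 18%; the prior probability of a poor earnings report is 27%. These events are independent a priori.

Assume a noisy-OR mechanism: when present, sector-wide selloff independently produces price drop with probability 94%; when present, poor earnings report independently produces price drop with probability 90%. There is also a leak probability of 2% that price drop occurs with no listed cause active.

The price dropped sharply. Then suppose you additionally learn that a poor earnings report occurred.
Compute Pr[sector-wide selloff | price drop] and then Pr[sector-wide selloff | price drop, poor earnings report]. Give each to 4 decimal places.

Under noisy-OR, P(price drop | causes) = 1 − (1−0.02)·∏(1−qᵢ) over the active causes.
For the numerator, keep only sector-wide selloff=true terms: 0.123674 + 0.048314 = 0.171988
The normalizing constant is 0.02*0.82*0.73 + 0.902*0.82*0.27 + 0.9412*0.18*0.73 + 0.99412*0.18*0.27 = 0.383663
P(sector-wide selloff | price drop) = 0.171988/0.383663 ≈ 0.4483

Now also conditioning on poor earnings report=true:
By total probability over both values of sector-wide selloff:
  P(price drop | poor earnings report) = 0.902·0.82 + 0.99412·0.18
        = 0.739640 + 0.178942 = 0.918582
Keeping only the sector-wide selloff-present terms gives 0.178942, so
  P(sector-wide selloff | price drop, poor earnings report) = 0.178942 / 0.918582 ≈ 0.1948

Pr[sector-wide selloff | price drop] ≈ 0.4483; Pr[sector-wide selloff | price drop, poor earnings report] ≈ 0.1948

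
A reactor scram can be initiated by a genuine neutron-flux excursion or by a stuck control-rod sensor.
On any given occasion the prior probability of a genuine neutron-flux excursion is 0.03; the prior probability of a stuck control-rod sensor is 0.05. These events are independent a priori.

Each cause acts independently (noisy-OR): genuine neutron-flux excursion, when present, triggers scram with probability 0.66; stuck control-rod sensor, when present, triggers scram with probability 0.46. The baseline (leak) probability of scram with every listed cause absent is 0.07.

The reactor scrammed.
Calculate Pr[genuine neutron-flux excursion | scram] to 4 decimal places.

Pr[genuine neutron-flux excursion | scram] ≈ 0.1895

Under noisy-OR, P(scram | causes) = 1 − (1−0.07)·∏(1−qᵢ) over the active causes.
Weight on genuine neutron-flux excursion=true, given the evidence: 0.019488 + 0.001244 = 0.020732
Denominator P(scram): 0.07·0.97·0.95 + 0.4978·0.97·0.05 + 0.6838·0.03·0.95 + 0.829252·0.03·0.05 = 0.109380
P(genuine neutron-flux excursion | scram) = 0.020732/0.109380 ≈ 0.1895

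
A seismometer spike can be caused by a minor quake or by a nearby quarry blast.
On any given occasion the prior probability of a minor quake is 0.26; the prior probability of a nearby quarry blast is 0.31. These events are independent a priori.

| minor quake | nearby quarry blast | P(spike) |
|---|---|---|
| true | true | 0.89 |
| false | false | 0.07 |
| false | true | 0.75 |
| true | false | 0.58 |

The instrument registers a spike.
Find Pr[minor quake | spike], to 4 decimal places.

Pr[minor quake | spike] ≈ 0.4583

By total probability over the 4 (minor quake, nearby quarry blast) configurations:
  P(spike) = 0.07·0.74·0.69 + 0.75·0.74·0.31 + 0.58·0.26·0.69 + 0.89·0.26·0.31
        = 0.035742 + 0.172050 + 0.104052 + 0.071734 = 0.383578
The terms with minor quake present sum to 0.175786, so
  P(minor quake | spike) = 0.175786 / 0.383578 ≈ 0.4583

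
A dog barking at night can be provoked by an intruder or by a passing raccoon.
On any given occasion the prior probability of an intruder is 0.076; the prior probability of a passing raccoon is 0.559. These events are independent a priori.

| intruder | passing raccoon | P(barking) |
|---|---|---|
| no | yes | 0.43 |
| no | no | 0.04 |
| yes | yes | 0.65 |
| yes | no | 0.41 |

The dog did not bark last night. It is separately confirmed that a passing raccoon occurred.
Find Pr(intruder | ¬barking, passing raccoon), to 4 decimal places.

Enumerate both values of intruder and weight by the priors:
  P(¬barking | passing raccoon) = 0.57·0.924 + 0.35·0.076
        = 0.526680 + 0.026600 = 0.553280
The terms with intruder present sum to 0.026600, so
  P(intruder | ¬barking, passing raccoon) = 0.026600 / 0.553280 ≈ 0.0481

Pr(intruder | ¬barking, passing raccoon) ≈ 0.0481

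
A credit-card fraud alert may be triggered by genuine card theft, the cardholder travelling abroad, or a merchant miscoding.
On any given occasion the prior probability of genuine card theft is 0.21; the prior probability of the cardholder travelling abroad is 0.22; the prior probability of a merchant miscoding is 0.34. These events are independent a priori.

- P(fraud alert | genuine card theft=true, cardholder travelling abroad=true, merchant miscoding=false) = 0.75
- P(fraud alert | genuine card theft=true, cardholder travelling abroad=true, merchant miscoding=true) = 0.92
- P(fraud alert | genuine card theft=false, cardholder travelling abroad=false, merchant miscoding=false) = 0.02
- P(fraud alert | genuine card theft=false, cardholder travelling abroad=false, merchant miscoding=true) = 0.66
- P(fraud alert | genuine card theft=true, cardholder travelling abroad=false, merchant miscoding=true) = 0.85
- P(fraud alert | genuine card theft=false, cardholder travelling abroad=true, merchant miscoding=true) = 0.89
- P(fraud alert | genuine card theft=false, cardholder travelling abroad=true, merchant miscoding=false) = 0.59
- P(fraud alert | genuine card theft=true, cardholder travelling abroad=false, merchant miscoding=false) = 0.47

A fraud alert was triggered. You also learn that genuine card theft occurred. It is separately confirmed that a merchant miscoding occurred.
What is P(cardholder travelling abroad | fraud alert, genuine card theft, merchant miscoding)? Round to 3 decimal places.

By total probability over both values of cardholder travelling abroad:
  P(fraud alert | genuine card theft, merchant miscoding) = 0.85*0.78 + 0.92*0.22
        = 0.663000 + 0.202400 = 0.865400
The terms with cardholder travelling abroad present sum to 0.202400, so
  P(cardholder travelling abroad | fraud alert, genuine card theft, merchant miscoding) = 0.202400 / 0.865400 ≈ 0.234

P(cardholder travelling abroad | fraud alert, genuine card theft, merchant miscoding) ≈ 0.234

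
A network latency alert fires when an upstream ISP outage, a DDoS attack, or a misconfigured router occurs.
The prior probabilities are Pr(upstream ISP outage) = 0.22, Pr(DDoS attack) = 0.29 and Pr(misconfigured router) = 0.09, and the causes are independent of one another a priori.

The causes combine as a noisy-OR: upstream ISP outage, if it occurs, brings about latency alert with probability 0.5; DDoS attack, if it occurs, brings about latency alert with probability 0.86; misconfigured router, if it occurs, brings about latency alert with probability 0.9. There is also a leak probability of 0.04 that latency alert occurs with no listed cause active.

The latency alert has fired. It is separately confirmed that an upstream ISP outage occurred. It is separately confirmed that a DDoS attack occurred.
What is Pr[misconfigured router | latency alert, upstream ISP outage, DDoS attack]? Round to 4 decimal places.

Pr[misconfigured router | latency alert, upstream ISP outage, DDoS attack] ≈ 0.0953

Under noisy-OR, P(latency alert | causes) = 1 − (1−0.04)·∏(1−qᵢ) over the active causes.
Weight on misconfigured router=true, given the evidence: 0.99328×0.09 = 0.089395
Normalizer over all consistent configurations: 0.9328×0.91 + 0.99328×0.09 = 0.938243
Posterior = 0.089395 / 0.938243 ≈ 0.0953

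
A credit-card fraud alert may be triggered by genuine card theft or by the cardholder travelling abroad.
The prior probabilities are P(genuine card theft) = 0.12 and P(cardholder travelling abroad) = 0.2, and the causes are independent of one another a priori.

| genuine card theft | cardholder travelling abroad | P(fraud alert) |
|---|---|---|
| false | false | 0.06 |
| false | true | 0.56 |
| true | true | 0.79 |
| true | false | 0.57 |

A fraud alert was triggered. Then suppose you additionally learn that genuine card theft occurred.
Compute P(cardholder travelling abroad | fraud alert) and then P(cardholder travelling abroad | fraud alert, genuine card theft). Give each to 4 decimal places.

P(cardholder travelling abroad | fraud alert) ≈ 0.5479; P(cardholder travelling abroad | fraud alert, genuine card theft) ≈ 0.2573

P(fraud alert) = 0.06×0.88×0.8 + 0.56×0.88×0.2 + 0.57×0.12×0.8 + 0.79×0.12×0.2 = 0.042240 + 0.098560 + 0.054720 + 0.018960 = 0.214480
Of this, 0.117520 comes from 0.098560 + 0.018960 (the cardholder travelling abroad=true cases).
P(cardholder travelling abroad | fraud alert) = 0.117520 / 0.214480 ≈ 0.5479

With the extra evidence:
Numerator (weight on configurations with cardholder travelling abroad): 0.79×0.2 = 0.158000
Normalizer over all consistent configurations: 0.57×0.8 + 0.79×0.2 = 0.614000
Posterior = 0.158000 / 0.614000 ≈ 0.2573
— genuine card theft explains away the evidence for cardholder travelling abroad.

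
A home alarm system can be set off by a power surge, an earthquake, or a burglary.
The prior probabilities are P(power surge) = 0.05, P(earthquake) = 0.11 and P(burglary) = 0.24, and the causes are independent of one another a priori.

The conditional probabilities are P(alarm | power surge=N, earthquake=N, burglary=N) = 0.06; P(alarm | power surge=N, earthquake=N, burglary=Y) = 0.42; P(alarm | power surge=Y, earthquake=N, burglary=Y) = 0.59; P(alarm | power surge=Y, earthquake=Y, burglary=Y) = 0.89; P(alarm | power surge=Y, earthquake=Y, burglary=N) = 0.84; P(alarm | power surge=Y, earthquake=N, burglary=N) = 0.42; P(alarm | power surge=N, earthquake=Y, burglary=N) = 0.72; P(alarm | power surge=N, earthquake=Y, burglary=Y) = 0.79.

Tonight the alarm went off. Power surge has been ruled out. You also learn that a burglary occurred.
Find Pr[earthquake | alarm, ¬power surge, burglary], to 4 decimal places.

Pr[earthquake | alarm, ¬power surge, burglary] ≈ 0.1886

Numerator (weight on configurations with earthquake): 0.79×0.11 = 0.086900
Denominator P(alarm | ¬power surge, burglary): 0.42×0.89 + 0.79×0.11 = 0.460700
Posterior = 0.086900 / 0.460700 ≈ 0.1886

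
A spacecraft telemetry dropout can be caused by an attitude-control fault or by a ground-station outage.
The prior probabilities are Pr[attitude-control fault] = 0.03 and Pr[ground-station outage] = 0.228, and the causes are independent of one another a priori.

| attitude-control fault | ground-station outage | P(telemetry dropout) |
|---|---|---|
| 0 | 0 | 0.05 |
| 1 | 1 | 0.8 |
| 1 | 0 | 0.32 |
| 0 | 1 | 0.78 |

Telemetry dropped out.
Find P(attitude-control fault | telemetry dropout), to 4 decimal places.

P(telemetry dropout) = 0.05×0.97×0.772 + 0.78×0.97×0.228 + 0.32×0.03×0.772 + 0.8×0.03×0.228 = 0.037442 + 0.172505 + 0.007411 + 0.005472 = 0.222830
Restricting to configurations with attitude-control fault present: 0.007411 + 0.005472 = 0.012883.
So P(attitude-control fault | telemetry dropout) = 0.012883/0.222830 ≈ 0.0578.

P(attitude-control fault | telemetry dropout) ≈ 0.0578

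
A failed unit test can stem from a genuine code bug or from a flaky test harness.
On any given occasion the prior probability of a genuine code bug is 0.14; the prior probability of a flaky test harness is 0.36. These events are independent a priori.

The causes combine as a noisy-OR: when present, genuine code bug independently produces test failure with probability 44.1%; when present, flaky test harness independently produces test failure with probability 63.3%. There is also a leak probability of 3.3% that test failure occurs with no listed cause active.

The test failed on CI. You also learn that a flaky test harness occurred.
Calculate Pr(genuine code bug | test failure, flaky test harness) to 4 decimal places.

Pr(genuine code bug | test failure, flaky test harness) ≈ 0.1682

Under noisy-OR, P(test failure | causes) = 1 − (1−0.033)·∏(1−qᵢ) over the active causes.
Sum P(test failure|·) weighted by the priors over both values of genuine code bug:
  P(test failure | flaky test harness) = 0.645111*0.86 + 0.801617*0.14
        = 0.554795 + 0.112226 = 0.667021
Keeping only the genuine code bug-present terms gives 0.112226, so
  P(genuine code bug | test failure, flaky test harness) = 0.112226 / 0.667021 ≈ 0.1682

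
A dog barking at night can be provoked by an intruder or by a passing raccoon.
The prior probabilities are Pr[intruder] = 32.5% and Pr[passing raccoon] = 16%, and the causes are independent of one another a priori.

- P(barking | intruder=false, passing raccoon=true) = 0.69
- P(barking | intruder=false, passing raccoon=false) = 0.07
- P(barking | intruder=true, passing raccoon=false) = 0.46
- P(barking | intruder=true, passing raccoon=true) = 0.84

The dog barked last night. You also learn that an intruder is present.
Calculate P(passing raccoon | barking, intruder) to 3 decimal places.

P(passing raccoon | barking, intruder) ≈ 0.258

P(barking | intruder) = 0.46·0.84 + 0.84·0.16 = 0.386400 + 0.134400 = 0.520800
Of this, 0.134400 comes from 0.84·0.16 (the passing raccoon=true cases).
So P(passing raccoon | barking, intruder) = 0.134400/0.520800 ≈ 0.258.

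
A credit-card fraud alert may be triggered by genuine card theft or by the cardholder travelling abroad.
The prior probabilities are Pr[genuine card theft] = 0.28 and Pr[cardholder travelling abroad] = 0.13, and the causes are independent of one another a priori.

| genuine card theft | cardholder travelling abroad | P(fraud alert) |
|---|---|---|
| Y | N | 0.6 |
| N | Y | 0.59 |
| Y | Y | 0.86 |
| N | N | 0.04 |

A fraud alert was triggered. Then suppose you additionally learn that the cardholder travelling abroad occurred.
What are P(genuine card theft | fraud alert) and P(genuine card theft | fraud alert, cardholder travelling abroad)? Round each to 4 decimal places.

P(fraud alert) = 0.04*0.72*0.87 + 0.59*0.72*0.13 + 0.6*0.28*0.87 + 0.86*0.28*0.13 = 0.025056 + 0.055224 + 0.146160 + 0.031304 = 0.257744
The genuine card theft-present share is 0.146160 + 0.031304 = 0.177464.
So P(genuine card theft | fraud alert) = 0.177464/0.257744 ≈ 0.6885.

Now also conditioning on cardholder travelling abroad=true:
Enumerate both values of genuine card theft and weight by the priors:
  P(fraud alert | cardholder travelling abroad) = 0.59×0.72 + 0.86×0.28
        = 0.424800 + 0.240800 = 0.665600
Configurations with genuine card theft contribute 0.240800, so
  P(genuine card theft | fraud alert, cardholder travelling abroad) = 0.240800 / 0.665600 ≈ 0.3618
The drop from 0.6885 to 0.3618 is the explaining-away (discounting) effect.

P(genuine card theft | fraud alert) ≈ 0.6885; P(genuine card theft | fraud alert, cardholder travelling abroad) ≈ 0.3618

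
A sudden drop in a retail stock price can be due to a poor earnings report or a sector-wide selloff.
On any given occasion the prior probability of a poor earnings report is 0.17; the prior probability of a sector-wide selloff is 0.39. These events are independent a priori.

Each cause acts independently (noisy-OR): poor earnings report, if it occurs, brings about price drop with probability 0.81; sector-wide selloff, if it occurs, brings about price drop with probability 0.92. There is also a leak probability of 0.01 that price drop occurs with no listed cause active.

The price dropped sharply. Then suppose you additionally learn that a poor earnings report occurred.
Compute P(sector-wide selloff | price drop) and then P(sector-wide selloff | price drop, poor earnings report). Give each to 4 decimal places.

Under noisy-OR, P(price drop | causes) = 1 − (1−0.01)·∏(1−qᵢ) over the active causes.
Numerator (weight on configurations with sector-wide selloff): 0.298063 + 0.065302 = 0.363365
Normalizer over all consistent configurations: 0.01·0.83·0.61 + 0.9208·0.83·0.39 + 0.8119·0.17·0.61 + 0.984952·0.17·0.39 = 0.452622
P(sector-wide selloff | price drop) = 0.363365/0.452622 ≈ 0.8028

With the extra evidence:
For the numerator, keep only sector-wide selloff=true terms: 0.984952·0.39 = 0.384131
Normalizer over all consistent configurations: 0.8119·0.61 + 0.984952·0.39 = 0.879390
P(sector-wide selloff | price drop, poor earnings report) = 0.384131/0.879390 ≈ 0.4368
Conditioning on poor earnings report lowers the posterior on sector-wide selloff: the classic explaining-away effect in a common-effect structure.

P(sector-wide selloff | price drop) ≈ 0.8028; P(sector-wide selloff | price drop, poor earnings report) ≈ 0.4368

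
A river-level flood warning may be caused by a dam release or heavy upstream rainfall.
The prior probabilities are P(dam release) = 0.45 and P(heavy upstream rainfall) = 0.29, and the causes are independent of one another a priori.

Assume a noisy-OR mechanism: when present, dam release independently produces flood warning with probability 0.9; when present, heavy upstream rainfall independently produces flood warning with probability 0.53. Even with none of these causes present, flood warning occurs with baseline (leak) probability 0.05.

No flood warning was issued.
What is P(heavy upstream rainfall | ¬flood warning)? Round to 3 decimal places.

P(heavy upstream rainfall | ¬flood warning) ≈ 0.161

Under noisy-OR, P(flood warning | causes) = 1 − (1−0.05)·∏(1−qᵢ) over the active causes.
By total probability over the 4 (dam release, heavy upstream rainfall) configurations:
  P(¬flood warning) = 0.95·0.55·0.71 + 0.4465·0.55·0.29 + 0.095·0.45·0.71 + 0.04465·0.45·0.29
        = 0.370975 + 0.071217 + 0.030353 + 0.005827 = 0.478372
Configurations with heavy upstream rainfall contribute 0.077044, so
  P(heavy upstream rainfall | ¬flood warning) = 0.077044 / 0.478372 ≈ 0.161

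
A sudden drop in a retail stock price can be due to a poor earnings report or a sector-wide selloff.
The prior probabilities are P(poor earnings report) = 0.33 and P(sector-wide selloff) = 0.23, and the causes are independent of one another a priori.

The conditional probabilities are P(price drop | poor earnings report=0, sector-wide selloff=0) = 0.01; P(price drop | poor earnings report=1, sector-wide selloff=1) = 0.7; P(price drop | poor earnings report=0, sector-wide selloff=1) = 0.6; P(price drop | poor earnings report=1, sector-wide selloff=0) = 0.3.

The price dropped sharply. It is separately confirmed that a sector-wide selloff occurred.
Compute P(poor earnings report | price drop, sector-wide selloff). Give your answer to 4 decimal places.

P(poor earnings report | price drop, sector-wide selloff) ≈ 0.3649

For the numerator, keep only poor earnings report=true terms: 0.7·0.33 = 0.231000
The normalizing constant is 0.6·0.67 + 0.7·0.33 = 0.633000
Posterior = 0.231000 / 0.633000 ≈ 0.3649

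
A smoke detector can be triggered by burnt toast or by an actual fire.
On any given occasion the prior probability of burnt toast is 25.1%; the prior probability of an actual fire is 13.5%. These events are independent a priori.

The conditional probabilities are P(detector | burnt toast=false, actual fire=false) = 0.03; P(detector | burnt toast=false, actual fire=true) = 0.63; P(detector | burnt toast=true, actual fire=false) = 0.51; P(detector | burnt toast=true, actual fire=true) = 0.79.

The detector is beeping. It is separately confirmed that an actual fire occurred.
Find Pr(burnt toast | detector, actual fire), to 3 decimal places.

P(detector | actual fire) = 0.63*0.749 + 0.79*0.251 = 0.471870 + 0.198290 = 0.670160
Of this, 0.198290 comes from 0.79*0.251 (the burnt toast=true cases).
So P(burnt toast | detector, actual fire) = 0.198290/0.670160 ≈ 0.296.

Pr(burnt toast | detector, actual fire) ≈ 0.296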